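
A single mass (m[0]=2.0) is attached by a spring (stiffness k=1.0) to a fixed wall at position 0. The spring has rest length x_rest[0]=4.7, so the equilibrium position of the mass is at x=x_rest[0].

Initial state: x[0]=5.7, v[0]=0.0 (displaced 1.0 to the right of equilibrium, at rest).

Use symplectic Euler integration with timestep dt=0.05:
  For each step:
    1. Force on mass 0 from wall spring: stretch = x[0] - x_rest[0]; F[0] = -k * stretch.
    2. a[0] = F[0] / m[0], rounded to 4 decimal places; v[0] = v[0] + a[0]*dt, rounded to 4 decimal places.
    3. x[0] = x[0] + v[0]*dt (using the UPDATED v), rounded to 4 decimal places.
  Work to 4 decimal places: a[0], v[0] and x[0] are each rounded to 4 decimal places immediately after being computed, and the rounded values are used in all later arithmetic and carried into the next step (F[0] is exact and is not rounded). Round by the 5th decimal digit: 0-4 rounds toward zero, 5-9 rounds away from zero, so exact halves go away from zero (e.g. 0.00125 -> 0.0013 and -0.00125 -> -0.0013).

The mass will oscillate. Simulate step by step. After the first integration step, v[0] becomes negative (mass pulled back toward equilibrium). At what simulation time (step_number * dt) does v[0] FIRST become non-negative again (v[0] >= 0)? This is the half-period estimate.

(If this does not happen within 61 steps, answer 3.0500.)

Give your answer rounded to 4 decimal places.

Answer: 3.0500

Derivation:
Step 0: x=[5.7000] v=[0.0000]
Step 1: x=[5.6988] v=[-0.0250]
Step 2: x=[5.6963] v=[-0.0500]
Step 3: x=[5.6926] v=[-0.0749]
Step 4: x=[5.6876] v=[-0.0997]
Step 5: x=[5.6814] v=[-0.1244]
Step 6: x=[5.6740] v=[-0.1489]
Step 7: x=[5.6653] v=[-0.1733]
Step 8: x=[5.6554] v=[-0.1974]
Step 9: x=[5.6443] v=[-0.2213]
Step 10: x=[5.6321] v=[-0.2449]
Step 11: x=[5.6187] v=[-0.2682]
Step 12: x=[5.6041] v=[-0.2912]
Step 13: x=[5.5884] v=[-0.3138]
Step 14: x=[5.5716] v=[-0.3360]
Step 15: x=[5.5537] v=[-0.3578]
Step 16: x=[5.5347] v=[-0.3791]
Step 17: x=[5.5147] v=[-0.4000]
Step 18: x=[5.4937] v=[-0.4204]
Step 19: x=[5.4717] v=[-0.4402]
Step 20: x=[5.4487] v=[-0.4595]
Step 21: x=[5.4248] v=[-0.4782]
Step 22: x=[5.4000] v=[-0.4963]
Step 23: x=[5.3743] v=[-0.5138]
Step 24: x=[5.3478] v=[-0.5307]
Step 25: x=[5.3205] v=[-0.5469]
Step 26: x=[5.2924] v=[-0.5624]
Step 27: x=[5.2635] v=[-0.5772]
Step 28: x=[5.2339] v=[-0.5913]
Step 29: x=[5.2037] v=[-0.6047]
Step 30: x=[5.1728] v=[-0.6173]
Step 31: x=[5.1413] v=[-0.6291]
Step 32: x=[5.1093] v=[-0.6401]
Step 33: x=[5.0768] v=[-0.6503]
Step 34: x=[5.0438] v=[-0.6597]
Step 35: x=[5.0104] v=[-0.6683]
Step 36: x=[4.9766] v=[-0.6761]
Step 37: x=[4.9425] v=[-0.6830]
Step 38: x=[4.9080] v=[-0.6891]
Step 39: x=[4.8733] v=[-0.6943]
Step 40: x=[4.8384] v=[-0.6986]
Step 41: x=[4.8033] v=[-0.7021]
Step 42: x=[4.7681] v=[-0.7047]
Step 43: x=[4.7328] v=[-0.7064]
Step 44: x=[4.6974] v=[-0.7072]
Step 45: x=[4.6620] v=[-0.7071]
Step 46: x=[4.6267] v=[-0.7062]
Step 47: x=[4.5915] v=[-0.7044]
Step 48: x=[4.5564] v=[-0.7017]
Step 49: x=[4.5215] v=[-0.6981]
Step 50: x=[4.4868] v=[-0.6936]
Step 51: x=[4.4524] v=[-0.6883]
Step 52: x=[4.4183] v=[-0.6821]
Step 53: x=[4.3845] v=[-0.6751]
Step 54: x=[4.3511] v=[-0.6672]
Step 55: x=[4.3182] v=[-0.6585]
Step 56: x=[4.2858] v=[-0.6490]
Step 57: x=[4.2539] v=[-0.6386]
Step 58: x=[4.2225] v=[-0.6274]
Step 59: x=[4.1917] v=[-0.6155]
Step 60: x=[4.1616] v=[-0.6028]
Step 61: x=[4.1321] v=[-0.5893]
v[0] did not become non-negative within 61 steps; using fallback time=3.0500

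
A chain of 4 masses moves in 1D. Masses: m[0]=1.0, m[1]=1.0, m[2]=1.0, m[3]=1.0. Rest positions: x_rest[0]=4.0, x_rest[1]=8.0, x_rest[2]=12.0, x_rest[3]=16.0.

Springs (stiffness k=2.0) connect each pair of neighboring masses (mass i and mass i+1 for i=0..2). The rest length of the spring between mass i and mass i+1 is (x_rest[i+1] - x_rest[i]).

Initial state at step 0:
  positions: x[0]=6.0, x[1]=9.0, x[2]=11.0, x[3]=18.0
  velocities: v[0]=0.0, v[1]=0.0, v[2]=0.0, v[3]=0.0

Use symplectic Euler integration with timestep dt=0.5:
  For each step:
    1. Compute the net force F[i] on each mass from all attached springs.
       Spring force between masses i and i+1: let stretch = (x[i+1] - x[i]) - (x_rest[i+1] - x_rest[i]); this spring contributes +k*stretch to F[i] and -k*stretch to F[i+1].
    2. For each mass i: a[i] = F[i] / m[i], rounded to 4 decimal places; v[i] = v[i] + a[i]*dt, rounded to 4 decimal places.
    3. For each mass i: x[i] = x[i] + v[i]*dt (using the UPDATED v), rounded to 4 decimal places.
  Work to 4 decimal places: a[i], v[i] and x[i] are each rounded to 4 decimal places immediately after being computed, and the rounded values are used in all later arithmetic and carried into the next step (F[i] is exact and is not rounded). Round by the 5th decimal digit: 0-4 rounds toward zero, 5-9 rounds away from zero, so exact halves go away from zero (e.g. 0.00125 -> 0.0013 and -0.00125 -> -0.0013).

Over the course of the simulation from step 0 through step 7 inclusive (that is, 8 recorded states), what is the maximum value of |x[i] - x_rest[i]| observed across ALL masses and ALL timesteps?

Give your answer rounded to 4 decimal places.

Step 0: x=[6.0000 9.0000 11.0000 18.0000] v=[0.0000 0.0000 0.0000 0.0000]
Step 1: x=[5.5000 8.5000 13.5000 16.5000] v=[-1.0000 -1.0000 5.0000 -3.0000]
Step 2: x=[4.5000 9.0000 15.0000 15.5000] v=[-2.0000 1.0000 3.0000 -2.0000]
Step 3: x=[3.7500 10.2500 13.7500 16.2500] v=[-1.5000 2.5000 -2.5000 1.5000]
Step 4: x=[4.2500 10.0000 12.0000 17.7500] v=[1.0000 -0.5000 -3.5000 3.0000]
Step 5: x=[5.6250 7.8750 12.1250 18.3750] v=[2.7500 -4.2500 0.2500 1.2500]
Step 6: x=[6.1250 6.7500 13.2500 17.8750] v=[1.0000 -2.2500 2.2500 -1.0000]
Step 7: x=[4.9375 8.5625 13.4375 17.0625] v=[-2.3750 3.6250 0.3750 -1.6250]
Max displacement = 3.0000

Answer: 3.0000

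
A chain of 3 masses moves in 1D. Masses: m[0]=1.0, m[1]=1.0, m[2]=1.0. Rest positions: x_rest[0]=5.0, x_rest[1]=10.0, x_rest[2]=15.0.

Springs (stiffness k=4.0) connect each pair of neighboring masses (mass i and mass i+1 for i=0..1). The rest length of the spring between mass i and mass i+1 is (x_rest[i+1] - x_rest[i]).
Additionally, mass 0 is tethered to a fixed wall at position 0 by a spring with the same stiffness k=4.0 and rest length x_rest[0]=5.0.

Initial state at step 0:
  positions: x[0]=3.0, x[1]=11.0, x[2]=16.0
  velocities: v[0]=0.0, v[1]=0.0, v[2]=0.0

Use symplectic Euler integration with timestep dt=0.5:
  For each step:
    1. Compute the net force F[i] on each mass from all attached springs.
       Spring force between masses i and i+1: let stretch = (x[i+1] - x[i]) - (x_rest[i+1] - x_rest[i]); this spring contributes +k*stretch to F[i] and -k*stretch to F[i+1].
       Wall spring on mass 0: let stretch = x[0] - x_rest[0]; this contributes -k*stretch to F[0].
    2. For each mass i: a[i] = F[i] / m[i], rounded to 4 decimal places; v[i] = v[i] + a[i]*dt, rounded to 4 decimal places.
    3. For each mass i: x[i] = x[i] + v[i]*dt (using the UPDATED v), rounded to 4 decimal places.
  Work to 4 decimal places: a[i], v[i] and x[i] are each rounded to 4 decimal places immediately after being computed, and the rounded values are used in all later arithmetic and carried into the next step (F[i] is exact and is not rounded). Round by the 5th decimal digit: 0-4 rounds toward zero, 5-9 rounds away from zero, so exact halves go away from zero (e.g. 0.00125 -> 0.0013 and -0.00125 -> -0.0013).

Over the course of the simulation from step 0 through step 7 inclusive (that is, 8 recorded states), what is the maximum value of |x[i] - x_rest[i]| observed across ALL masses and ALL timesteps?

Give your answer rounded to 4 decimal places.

Step 0: x=[3.0000 11.0000 16.0000] v=[0.0000 0.0000 0.0000]
Step 1: x=[8.0000 8.0000 16.0000] v=[10.0000 -6.0000 0.0000]
Step 2: x=[5.0000 13.0000 13.0000] v=[-6.0000 10.0000 -6.0000]
Step 3: x=[5.0000 10.0000 15.0000] v=[0.0000 -6.0000 4.0000]
Step 4: x=[5.0000 7.0000 17.0000] v=[0.0000 -6.0000 4.0000]
Step 5: x=[2.0000 12.0000 14.0000] v=[-6.0000 10.0000 -6.0000]
Step 6: x=[7.0000 9.0000 14.0000] v=[10.0000 -6.0000 0.0000]
Step 7: x=[7.0000 9.0000 14.0000] v=[0.0000 0.0000 0.0000]
Max displacement = 3.0000

Answer: 3.0000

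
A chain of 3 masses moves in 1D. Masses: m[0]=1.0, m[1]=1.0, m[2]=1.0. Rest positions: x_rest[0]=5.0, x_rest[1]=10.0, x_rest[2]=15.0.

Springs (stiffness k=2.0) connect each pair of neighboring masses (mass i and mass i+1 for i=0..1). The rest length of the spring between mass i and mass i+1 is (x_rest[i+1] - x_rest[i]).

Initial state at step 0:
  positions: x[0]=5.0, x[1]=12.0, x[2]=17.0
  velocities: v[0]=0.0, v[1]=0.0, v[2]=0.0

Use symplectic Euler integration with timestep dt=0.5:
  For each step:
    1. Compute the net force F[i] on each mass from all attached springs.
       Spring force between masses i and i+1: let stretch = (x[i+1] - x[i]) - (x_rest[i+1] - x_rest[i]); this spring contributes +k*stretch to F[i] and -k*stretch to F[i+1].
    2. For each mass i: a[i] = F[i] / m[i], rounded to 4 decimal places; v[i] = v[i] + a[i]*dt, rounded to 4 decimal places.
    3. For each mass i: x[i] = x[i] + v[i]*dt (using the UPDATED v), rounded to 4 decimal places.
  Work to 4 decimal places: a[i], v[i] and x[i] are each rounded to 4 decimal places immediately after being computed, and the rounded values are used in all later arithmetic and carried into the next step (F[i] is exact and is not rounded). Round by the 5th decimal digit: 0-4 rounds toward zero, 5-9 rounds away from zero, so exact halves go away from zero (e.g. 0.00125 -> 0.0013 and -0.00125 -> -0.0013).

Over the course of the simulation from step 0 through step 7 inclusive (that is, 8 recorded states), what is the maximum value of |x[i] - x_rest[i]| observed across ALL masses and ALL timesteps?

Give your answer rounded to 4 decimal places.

Step 0: x=[5.0000 12.0000 17.0000] v=[0.0000 0.0000 0.0000]
Step 1: x=[6.0000 11.0000 17.0000] v=[2.0000 -2.0000 0.0000]
Step 2: x=[7.0000 10.5000 16.5000] v=[2.0000 -1.0000 -1.0000]
Step 3: x=[7.2500 11.2500 15.5000] v=[0.5000 1.5000 -2.0000]
Step 4: x=[7.0000 12.1250 14.8750] v=[-0.5000 1.7500 -1.2500]
Step 5: x=[6.8125 11.8125 15.3750] v=[-0.3750 -0.6250 1.0000]
Step 6: x=[6.6250 10.7813 16.5938] v=[-0.3750 -2.0625 2.4375]
Step 7: x=[6.0157 10.5782 17.4063] v=[-1.2187 -0.4063 1.6250]
Max displacement = 2.4063

Answer: 2.4063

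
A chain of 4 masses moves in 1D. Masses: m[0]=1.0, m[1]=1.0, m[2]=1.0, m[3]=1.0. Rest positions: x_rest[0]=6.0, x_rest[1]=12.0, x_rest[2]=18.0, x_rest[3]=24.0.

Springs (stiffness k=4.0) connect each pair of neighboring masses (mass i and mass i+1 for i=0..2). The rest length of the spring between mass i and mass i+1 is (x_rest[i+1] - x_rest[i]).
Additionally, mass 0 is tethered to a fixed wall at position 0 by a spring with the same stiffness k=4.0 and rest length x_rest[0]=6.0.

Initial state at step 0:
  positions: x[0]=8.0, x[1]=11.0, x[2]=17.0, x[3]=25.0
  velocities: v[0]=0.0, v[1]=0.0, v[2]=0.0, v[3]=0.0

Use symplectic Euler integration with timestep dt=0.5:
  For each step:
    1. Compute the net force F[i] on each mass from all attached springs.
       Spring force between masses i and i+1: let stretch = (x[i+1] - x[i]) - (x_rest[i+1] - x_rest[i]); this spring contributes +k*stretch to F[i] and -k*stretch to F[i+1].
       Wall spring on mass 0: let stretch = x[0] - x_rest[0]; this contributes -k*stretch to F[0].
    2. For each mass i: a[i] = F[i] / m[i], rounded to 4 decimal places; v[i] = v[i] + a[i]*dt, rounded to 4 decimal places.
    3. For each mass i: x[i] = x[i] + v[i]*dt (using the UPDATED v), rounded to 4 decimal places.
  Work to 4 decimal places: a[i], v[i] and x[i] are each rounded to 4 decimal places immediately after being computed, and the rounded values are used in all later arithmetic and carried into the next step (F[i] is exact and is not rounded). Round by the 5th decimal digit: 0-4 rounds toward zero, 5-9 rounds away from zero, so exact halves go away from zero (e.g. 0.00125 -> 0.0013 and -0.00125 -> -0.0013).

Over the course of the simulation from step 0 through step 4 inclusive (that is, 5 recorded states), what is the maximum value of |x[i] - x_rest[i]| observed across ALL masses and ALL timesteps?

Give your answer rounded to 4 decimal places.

Answer: 3.0000

Derivation:
Step 0: x=[8.0000 11.0000 17.0000 25.0000] v=[0.0000 0.0000 0.0000 0.0000]
Step 1: x=[3.0000 14.0000 19.0000 23.0000] v=[-10.0000 6.0000 4.0000 -4.0000]
Step 2: x=[6.0000 11.0000 20.0000 23.0000] v=[6.0000 -6.0000 2.0000 0.0000]
Step 3: x=[8.0000 12.0000 15.0000 26.0000] v=[4.0000 2.0000 -10.0000 6.0000]
Step 4: x=[6.0000 12.0000 18.0000 24.0000] v=[-4.0000 0.0000 6.0000 -4.0000]
Max displacement = 3.0000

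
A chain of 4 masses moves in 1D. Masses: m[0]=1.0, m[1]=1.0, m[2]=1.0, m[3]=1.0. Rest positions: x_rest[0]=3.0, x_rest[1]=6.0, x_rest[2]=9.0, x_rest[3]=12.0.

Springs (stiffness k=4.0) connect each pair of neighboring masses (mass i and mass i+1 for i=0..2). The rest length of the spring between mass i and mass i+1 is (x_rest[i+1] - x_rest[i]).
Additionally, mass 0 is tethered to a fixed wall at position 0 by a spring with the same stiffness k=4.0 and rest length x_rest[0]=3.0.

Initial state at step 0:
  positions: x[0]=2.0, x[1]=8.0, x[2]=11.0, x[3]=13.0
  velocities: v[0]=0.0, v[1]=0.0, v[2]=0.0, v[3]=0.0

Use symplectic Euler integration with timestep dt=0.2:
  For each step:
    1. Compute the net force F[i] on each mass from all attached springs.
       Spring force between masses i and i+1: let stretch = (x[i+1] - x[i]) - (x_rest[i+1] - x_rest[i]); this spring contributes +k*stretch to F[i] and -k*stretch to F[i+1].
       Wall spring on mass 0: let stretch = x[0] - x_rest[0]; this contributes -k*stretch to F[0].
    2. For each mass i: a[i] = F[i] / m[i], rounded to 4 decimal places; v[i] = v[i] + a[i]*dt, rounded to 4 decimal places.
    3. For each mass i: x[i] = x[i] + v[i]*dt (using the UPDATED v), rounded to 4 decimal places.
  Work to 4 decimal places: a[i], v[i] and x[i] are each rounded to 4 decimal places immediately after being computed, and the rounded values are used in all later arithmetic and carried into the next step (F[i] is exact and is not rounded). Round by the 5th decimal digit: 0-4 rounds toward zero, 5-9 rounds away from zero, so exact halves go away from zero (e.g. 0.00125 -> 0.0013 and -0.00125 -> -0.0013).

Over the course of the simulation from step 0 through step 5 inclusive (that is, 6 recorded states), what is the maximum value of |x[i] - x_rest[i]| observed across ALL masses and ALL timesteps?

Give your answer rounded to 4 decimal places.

Step 0: x=[2.0000 8.0000 11.0000 13.0000] v=[0.0000 0.0000 0.0000 0.0000]
Step 1: x=[2.6400 7.5200 10.8400 13.1600] v=[3.2000 -2.4000 -0.8000 0.8000]
Step 2: x=[3.6384 6.7904 10.5200 13.4288] v=[4.9920 -3.6480 -1.6000 1.3440]
Step 3: x=[4.5590 6.1532 10.0687 13.7122] v=[4.6029 -3.1859 -2.2566 1.4170]
Step 4: x=[5.0052 5.8874 9.5739 13.8926] v=[2.2311 -1.3289 -2.4742 0.9022]
Step 5: x=[4.7917 6.0703 9.1802 13.8620] v=[-1.0673 0.9145 -1.9684 -0.1528]
Max displacement = 2.0052

Answer: 2.0052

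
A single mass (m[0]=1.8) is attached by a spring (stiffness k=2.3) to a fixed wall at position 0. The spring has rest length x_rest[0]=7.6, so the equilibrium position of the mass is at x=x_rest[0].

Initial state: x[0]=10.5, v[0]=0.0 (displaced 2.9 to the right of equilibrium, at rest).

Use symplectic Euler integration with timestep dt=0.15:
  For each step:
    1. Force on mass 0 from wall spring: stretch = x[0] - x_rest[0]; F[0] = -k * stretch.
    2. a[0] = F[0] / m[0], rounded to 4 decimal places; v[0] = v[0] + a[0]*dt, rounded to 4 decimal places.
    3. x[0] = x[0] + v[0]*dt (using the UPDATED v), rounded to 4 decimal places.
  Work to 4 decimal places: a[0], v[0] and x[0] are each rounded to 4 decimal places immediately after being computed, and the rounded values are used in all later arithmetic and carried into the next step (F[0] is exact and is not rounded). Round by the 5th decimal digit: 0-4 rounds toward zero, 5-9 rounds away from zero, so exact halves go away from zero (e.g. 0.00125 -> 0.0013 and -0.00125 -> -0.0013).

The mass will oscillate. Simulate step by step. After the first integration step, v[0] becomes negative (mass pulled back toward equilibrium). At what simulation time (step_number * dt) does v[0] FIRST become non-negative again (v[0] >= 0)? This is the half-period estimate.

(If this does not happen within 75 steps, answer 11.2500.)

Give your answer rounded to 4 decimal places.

Answer: 2.8500

Derivation:
Step 0: x=[10.5000] v=[0.0000]
Step 1: x=[10.4166] v=[-0.5558]
Step 2: x=[10.2522] v=[-1.0957]
Step 3: x=[10.0116] v=[-1.6040]
Step 4: x=[9.7017] v=[-2.0662]
Step 5: x=[9.3314] v=[-2.4690]
Step 6: x=[8.9113] v=[-2.8008]
Step 7: x=[8.4535] v=[-3.0521]
Step 8: x=[7.9711] v=[-3.2157]
Step 9: x=[7.4781] v=[-3.2868]
Step 10: x=[6.9886] v=[-3.2634]
Step 11: x=[6.5167] v=[-3.1462]
Step 12: x=[6.0759] v=[-2.9386]
Step 13: x=[5.6789] v=[-2.6465]
Step 14: x=[5.3372] v=[-2.2783]
Step 15: x=[5.0605] v=[-1.8446]
Step 16: x=[4.8568] v=[-1.3579]
Step 17: x=[4.7320] v=[-0.8321]
Step 18: x=[4.6896] v=[-0.2824]
Step 19: x=[4.7309] v=[0.2754]
First v>=0 after going negative at step 19, time=2.8500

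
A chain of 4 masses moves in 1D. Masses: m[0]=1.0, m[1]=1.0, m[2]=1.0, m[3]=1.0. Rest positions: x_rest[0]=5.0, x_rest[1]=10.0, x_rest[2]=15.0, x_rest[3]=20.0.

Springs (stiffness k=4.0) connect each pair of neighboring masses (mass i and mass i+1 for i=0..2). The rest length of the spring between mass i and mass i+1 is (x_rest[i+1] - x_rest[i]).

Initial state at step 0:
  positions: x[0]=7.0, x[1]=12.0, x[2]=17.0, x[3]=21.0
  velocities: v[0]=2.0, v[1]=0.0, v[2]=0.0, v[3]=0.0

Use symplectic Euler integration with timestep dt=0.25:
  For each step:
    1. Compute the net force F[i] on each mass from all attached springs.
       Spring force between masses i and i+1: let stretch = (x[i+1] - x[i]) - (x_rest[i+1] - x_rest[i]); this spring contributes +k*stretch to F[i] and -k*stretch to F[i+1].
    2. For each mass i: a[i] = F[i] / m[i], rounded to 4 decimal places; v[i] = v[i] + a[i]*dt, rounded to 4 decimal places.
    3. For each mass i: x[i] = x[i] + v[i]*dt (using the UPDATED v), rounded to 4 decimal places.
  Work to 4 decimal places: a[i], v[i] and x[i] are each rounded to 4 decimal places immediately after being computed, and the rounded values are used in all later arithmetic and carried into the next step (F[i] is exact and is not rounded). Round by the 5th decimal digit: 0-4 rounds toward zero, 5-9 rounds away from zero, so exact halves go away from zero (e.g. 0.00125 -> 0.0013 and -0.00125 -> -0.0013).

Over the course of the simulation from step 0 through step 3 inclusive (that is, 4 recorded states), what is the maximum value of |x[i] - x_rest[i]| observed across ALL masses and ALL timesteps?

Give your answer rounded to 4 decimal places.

Step 0: x=[7.0000 12.0000 17.0000 21.0000] v=[2.0000 0.0000 0.0000 0.0000]
Step 1: x=[7.5000 12.0000 16.7500 21.2500] v=[2.0000 0.0000 -1.0000 1.0000]
Step 2: x=[7.8750 12.0625 16.4375 21.6250] v=[1.5000 0.2500 -1.2500 1.5000]
Step 3: x=[8.0469 12.1719 16.3281 21.9531] v=[0.6875 0.4375 -0.4375 1.3125]
Max displacement = 3.0469

Answer: 3.0469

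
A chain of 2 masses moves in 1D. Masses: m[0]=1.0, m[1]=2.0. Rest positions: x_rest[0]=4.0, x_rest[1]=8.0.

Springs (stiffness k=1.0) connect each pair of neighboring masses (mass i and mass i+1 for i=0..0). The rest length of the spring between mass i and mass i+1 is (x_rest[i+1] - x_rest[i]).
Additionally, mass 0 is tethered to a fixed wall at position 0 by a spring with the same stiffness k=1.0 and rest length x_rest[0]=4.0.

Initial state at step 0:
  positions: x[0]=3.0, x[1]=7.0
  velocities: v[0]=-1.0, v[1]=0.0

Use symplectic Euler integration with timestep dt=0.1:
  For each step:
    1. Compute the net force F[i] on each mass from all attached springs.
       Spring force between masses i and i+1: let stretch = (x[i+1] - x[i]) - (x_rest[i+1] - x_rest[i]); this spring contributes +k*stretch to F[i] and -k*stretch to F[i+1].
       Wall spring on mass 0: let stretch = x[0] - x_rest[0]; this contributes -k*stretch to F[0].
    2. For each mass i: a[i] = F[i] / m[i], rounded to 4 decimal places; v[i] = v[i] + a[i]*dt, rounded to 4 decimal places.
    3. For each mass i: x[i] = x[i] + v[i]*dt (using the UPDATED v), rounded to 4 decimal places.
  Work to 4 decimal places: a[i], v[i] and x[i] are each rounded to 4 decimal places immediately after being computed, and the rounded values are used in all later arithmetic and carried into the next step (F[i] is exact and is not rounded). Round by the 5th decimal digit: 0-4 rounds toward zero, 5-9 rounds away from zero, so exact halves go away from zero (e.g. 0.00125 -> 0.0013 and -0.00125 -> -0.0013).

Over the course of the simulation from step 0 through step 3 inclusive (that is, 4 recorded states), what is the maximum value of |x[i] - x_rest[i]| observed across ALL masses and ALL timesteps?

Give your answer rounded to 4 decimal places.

Answer: 1.2330

Derivation:
Step 0: x=[3.0000 7.0000] v=[-1.0000 0.0000]
Step 1: x=[2.9100 7.0000] v=[-0.9000 0.0000]
Step 2: x=[2.8318 6.9996] v=[-0.7820 -0.0045]
Step 3: x=[2.7670 6.9983] v=[-0.6484 -0.0129]
Max displacement = 1.2330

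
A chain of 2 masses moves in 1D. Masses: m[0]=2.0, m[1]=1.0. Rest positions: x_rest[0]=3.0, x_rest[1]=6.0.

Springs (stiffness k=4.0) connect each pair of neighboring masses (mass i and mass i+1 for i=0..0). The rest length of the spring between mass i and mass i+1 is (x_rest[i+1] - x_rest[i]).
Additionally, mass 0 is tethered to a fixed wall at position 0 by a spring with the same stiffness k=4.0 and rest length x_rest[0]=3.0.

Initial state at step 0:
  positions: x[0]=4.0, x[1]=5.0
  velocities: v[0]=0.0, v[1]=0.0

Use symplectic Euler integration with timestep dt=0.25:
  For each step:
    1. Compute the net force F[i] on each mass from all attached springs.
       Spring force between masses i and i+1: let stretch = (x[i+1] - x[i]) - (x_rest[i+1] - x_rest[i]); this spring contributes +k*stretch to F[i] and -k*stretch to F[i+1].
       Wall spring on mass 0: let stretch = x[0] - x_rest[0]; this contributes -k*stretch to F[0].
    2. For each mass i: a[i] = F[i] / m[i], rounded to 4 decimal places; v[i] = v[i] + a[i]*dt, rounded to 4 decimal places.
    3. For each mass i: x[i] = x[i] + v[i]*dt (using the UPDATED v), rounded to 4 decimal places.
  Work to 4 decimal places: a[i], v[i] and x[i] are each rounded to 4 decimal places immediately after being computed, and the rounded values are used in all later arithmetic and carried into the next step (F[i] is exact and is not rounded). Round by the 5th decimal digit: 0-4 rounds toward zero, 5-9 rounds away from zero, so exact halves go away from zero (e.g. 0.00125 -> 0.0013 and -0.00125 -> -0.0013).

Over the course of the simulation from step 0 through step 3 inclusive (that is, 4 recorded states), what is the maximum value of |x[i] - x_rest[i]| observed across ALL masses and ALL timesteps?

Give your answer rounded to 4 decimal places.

Step 0: x=[4.0000 5.0000] v=[0.0000 0.0000]
Step 1: x=[3.6250 5.5000] v=[-1.5000 2.0000]
Step 2: x=[3.0313 6.2813] v=[-2.3750 3.1250]
Step 3: x=[2.4649 7.0001] v=[-2.2657 2.8750]
Max displacement = 1.0001

Answer: 1.0001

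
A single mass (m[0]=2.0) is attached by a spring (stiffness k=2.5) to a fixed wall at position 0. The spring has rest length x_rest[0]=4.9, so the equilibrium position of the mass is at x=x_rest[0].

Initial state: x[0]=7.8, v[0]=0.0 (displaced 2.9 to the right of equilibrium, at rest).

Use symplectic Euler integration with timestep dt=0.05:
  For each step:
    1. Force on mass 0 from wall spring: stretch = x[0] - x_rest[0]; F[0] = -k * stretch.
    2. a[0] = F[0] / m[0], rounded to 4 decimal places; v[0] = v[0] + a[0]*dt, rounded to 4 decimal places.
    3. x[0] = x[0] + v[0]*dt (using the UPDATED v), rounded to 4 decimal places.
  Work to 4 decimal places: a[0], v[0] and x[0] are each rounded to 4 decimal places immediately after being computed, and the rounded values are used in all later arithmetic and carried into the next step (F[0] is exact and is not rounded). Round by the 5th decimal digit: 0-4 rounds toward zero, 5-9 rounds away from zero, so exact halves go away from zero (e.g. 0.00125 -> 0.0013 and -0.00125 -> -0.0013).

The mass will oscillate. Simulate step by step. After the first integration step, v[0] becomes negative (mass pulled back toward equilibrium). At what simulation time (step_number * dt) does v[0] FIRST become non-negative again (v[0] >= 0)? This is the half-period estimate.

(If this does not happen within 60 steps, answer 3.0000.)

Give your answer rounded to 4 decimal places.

Step 0: x=[7.8000] v=[0.0000]
Step 1: x=[7.7909] v=[-0.1813]
Step 2: x=[7.7728] v=[-0.3620]
Step 3: x=[7.7457] v=[-0.5416]
Step 4: x=[7.7097] v=[-0.7195]
Step 5: x=[7.6649] v=[-0.8951]
Step 6: x=[7.6115] v=[-1.0679]
Step 7: x=[7.5496] v=[-1.2374]
Step 8: x=[7.4795] v=[-1.4030]
Step 9: x=[7.4013] v=[-1.5642]
Step 10: x=[7.3153] v=[-1.7205]
Step 11: x=[7.2217] v=[-1.8715]
Step 12: x=[7.1209] v=[-2.0166]
Step 13: x=[7.0131] v=[-2.1554]
Step 14: x=[6.8987] v=[-2.2875]
Step 15: x=[6.7781] v=[-2.4124]
Step 16: x=[6.6516] v=[-2.5298]
Step 17: x=[6.5196] v=[-2.6393]
Step 18: x=[6.3826] v=[-2.7405]
Step 19: x=[6.2409] v=[-2.8332]
Step 20: x=[6.0951] v=[-2.9170]
Step 21: x=[5.9455] v=[-2.9917]
Step 22: x=[5.7927] v=[-3.0570]
Step 23: x=[5.6371] v=[-3.1128]
Step 24: x=[5.4792] v=[-3.1589]
Step 25: x=[5.3194] v=[-3.1951]
Step 26: x=[5.1583] v=[-3.2213]
Step 27: x=[4.9964] v=[-3.2374]
Step 28: x=[4.8342] v=[-3.2434]
Step 29: x=[4.6722] v=[-3.2393]
Step 30: x=[4.5109] v=[-3.2251]
Step 31: x=[4.3509] v=[-3.2008]
Step 32: x=[4.1926] v=[-3.1665]
Step 33: x=[4.0365] v=[-3.1223]
Step 34: x=[3.8831] v=[-3.0683]
Step 35: x=[3.7329] v=[-3.0047]
Step 36: x=[3.5863] v=[-2.9318]
Step 37: x=[3.4438] v=[-2.8497]
Step 38: x=[3.3059] v=[-2.7587]
Step 39: x=[3.1729] v=[-2.6591]
Step 40: x=[3.0453] v=[-2.5512]
Step 41: x=[2.9235] v=[-2.4353]
Step 42: x=[2.8079] v=[-2.3118]
Step 43: x=[2.6989] v=[-2.1810]
Step 44: x=[2.5967] v=[-2.0434]
Step 45: x=[2.5017] v=[-1.8994]
Step 46: x=[2.4142] v=[-1.7495]
Step 47: x=[2.3345] v=[-1.5941]
Step 48: x=[2.2628] v=[-1.4338]
Step 49: x=[2.1994] v=[-1.2690]
Step 50: x=[2.1444] v=[-1.1002]
Step 51: x=[2.0980] v=[-0.9280]
Step 52: x=[2.0604] v=[-0.7529]
Step 53: x=[2.0316] v=[-0.5754]
Step 54: x=[2.0118] v=[-0.3961]
Step 55: x=[2.0010] v=[-0.2156]
Step 56: x=[1.9993] v=[-0.0344]
Step 57: x=[2.0066] v=[0.1469]
First v>=0 after going negative at step 57, time=2.8500

Answer: 2.8500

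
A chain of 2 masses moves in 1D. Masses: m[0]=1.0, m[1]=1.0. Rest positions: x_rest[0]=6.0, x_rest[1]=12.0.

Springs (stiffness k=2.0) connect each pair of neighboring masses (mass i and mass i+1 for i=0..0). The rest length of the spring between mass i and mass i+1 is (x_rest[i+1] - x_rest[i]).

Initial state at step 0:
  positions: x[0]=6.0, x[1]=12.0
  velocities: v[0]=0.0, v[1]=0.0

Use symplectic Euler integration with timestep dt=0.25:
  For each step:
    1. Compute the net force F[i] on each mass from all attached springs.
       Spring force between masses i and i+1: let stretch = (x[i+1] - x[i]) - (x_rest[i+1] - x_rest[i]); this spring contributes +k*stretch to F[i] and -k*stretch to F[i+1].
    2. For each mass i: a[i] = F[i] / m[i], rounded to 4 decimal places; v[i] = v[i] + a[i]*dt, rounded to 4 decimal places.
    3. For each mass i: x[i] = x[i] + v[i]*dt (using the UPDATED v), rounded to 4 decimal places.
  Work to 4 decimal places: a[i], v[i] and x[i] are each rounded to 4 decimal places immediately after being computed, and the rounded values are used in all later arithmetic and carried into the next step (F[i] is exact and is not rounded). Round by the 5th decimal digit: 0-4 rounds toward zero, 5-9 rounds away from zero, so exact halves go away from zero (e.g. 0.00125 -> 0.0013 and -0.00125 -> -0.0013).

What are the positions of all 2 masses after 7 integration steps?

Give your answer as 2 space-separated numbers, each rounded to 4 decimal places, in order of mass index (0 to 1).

Answer: 6.0000 12.0000

Derivation:
Step 0: x=[6.0000 12.0000] v=[0.0000 0.0000]
Step 1: x=[6.0000 12.0000] v=[0.0000 0.0000]
Step 2: x=[6.0000 12.0000] v=[0.0000 0.0000]
Step 3: x=[6.0000 12.0000] v=[0.0000 0.0000]
Step 4: x=[6.0000 12.0000] v=[0.0000 0.0000]
Step 5: x=[6.0000 12.0000] v=[0.0000 0.0000]
Step 6: x=[6.0000 12.0000] v=[0.0000 0.0000]
Step 7: x=[6.0000 12.0000] v=[0.0000 0.0000]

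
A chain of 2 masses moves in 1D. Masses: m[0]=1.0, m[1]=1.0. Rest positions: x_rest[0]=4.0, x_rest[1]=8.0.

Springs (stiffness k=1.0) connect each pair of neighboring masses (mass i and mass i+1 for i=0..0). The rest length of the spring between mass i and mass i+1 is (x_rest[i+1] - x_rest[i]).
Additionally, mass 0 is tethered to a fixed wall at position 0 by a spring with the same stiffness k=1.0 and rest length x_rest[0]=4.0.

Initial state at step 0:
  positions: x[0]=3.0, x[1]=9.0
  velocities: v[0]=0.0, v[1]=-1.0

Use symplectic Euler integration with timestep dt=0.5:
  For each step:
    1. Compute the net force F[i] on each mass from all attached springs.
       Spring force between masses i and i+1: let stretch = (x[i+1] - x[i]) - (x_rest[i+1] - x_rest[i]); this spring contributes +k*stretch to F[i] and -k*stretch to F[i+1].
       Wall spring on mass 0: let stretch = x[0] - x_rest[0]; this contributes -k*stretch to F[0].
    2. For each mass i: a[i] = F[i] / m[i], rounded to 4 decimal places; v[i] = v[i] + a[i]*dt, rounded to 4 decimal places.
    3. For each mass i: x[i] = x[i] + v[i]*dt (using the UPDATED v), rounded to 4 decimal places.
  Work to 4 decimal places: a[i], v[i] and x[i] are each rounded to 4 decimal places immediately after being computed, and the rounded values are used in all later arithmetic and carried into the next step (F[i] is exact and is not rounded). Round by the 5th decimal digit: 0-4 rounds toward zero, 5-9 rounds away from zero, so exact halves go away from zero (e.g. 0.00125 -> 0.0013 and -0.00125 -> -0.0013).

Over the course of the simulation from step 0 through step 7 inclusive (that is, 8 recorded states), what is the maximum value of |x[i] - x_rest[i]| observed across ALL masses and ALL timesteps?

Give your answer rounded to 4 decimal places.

Answer: 2.1344

Derivation:
Step 0: x=[3.0000 9.0000] v=[0.0000 -1.0000]
Step 1: x=[3.7500 8.0000] v=[1.5000 -2.0000]
Step 2: x=[4.6250 6.9375] v=[1.7500 -2.1250]
Step 3: x=[4.9219 6.2969] v=[0.5938 -1.2813]
Step 4: x=[4.3321 6.3125] v=[-1.1797 0.0312]
Step 5: x=[3.1543 6.8330] v=[-2.3556 1.0410]
Step 6: x=[2.1076 7.4339] v=[-2.0934 1.2017]
Step 7: x=[1.8656 7.7032] v=[-0.4841 0.5386]
Max displacement = 2.1344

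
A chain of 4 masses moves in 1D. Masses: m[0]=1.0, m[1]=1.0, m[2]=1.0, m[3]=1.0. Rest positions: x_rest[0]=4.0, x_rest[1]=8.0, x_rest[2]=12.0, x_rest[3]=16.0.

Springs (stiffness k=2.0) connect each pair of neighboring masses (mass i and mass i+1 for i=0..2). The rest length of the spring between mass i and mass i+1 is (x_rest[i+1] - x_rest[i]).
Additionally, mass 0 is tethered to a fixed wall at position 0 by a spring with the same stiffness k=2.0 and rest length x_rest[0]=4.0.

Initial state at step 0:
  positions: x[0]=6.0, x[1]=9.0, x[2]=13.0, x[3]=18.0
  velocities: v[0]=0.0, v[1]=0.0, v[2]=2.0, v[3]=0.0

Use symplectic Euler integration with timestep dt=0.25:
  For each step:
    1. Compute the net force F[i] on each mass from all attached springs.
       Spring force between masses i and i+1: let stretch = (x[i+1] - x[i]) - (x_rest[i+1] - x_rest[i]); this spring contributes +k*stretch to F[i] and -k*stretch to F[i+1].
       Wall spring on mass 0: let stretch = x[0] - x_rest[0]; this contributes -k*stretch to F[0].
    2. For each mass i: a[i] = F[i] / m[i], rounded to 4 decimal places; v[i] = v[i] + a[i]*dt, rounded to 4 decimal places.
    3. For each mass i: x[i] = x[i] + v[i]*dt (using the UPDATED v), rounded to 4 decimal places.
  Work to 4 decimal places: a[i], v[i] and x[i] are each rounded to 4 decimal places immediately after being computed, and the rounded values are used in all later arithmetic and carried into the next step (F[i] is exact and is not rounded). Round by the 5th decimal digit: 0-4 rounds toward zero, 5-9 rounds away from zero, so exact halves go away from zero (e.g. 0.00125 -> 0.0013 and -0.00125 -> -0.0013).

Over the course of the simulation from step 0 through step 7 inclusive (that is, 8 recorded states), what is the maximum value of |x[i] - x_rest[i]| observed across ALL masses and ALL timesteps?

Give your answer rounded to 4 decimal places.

Answer: 2.8226

Derivation:
Step 0: x=[6.0000 9.0000 13.0000 18.0000] v=[0.0000 0.0000 2.0000 0.0000]
Step 1: x=[5.6250 9.1250 13.6250 17.8750] v=[-1.5000 0.5000 2.5000 -0.5000]
Step 2: x=[4.9844 9.3750 14.2188 17.7188] v=[-2.5625 1.0000 2.3750 -0.6250]
Step 3: x=[4.2696 9.6817 14.6446 17.6251] v=[-2.8594 1.2266 1.7031 -0.3750]
Step 4: x=[3.6976 9.9322 14.8226 17.6588] v=[-2.2882 1.0020 0.7119 0.1348]
Step 5: x=[3.4427 10.0147 14.7438 17.8380] v=[-1.0197 0.3299 -0.3152 0.7167]
Step 6: x=[3.5790 9.8668 14.4606 18.1304] v=[0.5450 -0.5916 -1.1327 1.1696]
Step 7: x=[4.0539 9.5072 14.0619 18.4641] v=[1.8994 -1.4386 -1.5947 1.3347]
Max displacement = 2.8226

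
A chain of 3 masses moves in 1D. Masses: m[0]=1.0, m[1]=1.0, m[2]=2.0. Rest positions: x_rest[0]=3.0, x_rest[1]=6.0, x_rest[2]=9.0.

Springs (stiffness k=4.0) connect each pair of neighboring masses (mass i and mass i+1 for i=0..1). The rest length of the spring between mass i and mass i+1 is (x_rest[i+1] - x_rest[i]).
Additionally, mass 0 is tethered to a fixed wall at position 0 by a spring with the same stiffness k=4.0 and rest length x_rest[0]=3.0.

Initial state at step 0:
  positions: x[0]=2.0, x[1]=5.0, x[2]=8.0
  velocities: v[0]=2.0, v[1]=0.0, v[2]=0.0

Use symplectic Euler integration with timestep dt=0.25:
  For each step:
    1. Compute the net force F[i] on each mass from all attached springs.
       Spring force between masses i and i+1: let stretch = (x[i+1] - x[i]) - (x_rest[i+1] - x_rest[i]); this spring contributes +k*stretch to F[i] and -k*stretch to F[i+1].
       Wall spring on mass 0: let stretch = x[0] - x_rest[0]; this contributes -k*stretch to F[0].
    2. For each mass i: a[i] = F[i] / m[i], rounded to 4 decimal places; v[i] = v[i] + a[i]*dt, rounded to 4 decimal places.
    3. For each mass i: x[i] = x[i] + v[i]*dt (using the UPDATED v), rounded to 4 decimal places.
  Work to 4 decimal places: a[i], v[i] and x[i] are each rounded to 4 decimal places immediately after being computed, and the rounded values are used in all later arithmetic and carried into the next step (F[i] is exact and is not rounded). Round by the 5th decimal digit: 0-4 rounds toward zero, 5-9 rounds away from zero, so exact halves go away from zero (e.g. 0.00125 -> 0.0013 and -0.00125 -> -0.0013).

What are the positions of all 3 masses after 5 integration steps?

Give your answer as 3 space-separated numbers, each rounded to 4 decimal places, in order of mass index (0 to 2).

Answer: 3.0981 6.5042 8.3504

Derivation:
Step 0: x=[2.0000 5.0000 8.0000] v=[2.0000 0.0000 0.0000]
Step 1: x=[2.7500 5.0000 8.0000] v=[3.0000 0.0000 0.0000]
Step 2: x=[3.3750 5.1875 8.0000] v=[2.5000 0.7500 0.0000]
Step 3: x=[3.6094 5.6250 8.0235] v=[0.9375 1.7500 0.0938]
Step 4: x=[3.4453 6.1582 8.1222] v=[-0.6563 2.1329 0.3946]
Step 5: x=[3.0981 6.5042 8.3504] v=[-1.3887 1.3840 0.9126]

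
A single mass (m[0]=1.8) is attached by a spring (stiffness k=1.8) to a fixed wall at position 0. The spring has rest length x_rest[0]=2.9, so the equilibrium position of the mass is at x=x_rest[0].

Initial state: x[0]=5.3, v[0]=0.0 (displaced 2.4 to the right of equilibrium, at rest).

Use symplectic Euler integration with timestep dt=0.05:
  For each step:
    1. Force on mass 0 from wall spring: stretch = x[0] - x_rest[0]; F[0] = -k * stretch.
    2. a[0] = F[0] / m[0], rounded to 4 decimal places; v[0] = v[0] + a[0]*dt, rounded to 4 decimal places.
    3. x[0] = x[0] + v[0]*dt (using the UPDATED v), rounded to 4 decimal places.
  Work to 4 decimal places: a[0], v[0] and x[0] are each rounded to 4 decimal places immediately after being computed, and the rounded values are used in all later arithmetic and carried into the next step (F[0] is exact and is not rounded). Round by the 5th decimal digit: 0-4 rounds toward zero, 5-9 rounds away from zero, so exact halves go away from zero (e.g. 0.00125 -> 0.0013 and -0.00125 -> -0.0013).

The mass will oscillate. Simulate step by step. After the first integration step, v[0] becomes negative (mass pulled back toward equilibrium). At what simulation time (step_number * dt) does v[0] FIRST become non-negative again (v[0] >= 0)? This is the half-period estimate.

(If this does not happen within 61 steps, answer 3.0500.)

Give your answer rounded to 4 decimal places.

Step 0: x=[5.3000] v=[0.0000]
Step 1: x=[5.2940] v=[-0.1200]
Step 2: x=[5.2820] v=[-0.2397]
Step 3: x=[5.2641] v=[-0.3588]
Step 4: x=[5.2403] v=[-0.4770]
Step 5: x=[5.2106] v=[-0.5940]
Step 6: x=[5.1751] v=[-0.7095]
Step 7: x=[5.1339] v=[-0.8233]
Step 8: x=[5.0872] v=[-0.9350]
Step 9: x=[5.0350] v=[-1.0444]
Step 10: x=[4.9774] v=[-1.1512]
Step 11: x=[4.9146] v=[-1.2551]
Step 12: x=[4.8468] v=[-1.3558]
Step 13: x=[4.7741] v=[-1.4531]
Step 14: x=[4.6968] v=[-1.5468]
Step 15: x=[4.6150] v=[-1.6366]
Step 16: x=[4.5289] v=[-1.7224]
Step 17: x=[4.4387] v=[-1.8038]
Step 18: x=[4.3447] v=[-1.8807]
Step 19: x=[4.2471] v=[-1.9529]
Step 20: x=[4.1461] v=[-2.0203]
Step 21: x=[4.0420] v=[-2.0826]
Step 22: x=[3.9350] v=[-2.1397]
Step 23: x=[3.8254] v=[-2.1915]
Step 24: x=[3.7135] v=[-2.2378]
Step 25: x=[3.5996] v=[-2.2785]
Step 26: x=[3.4839] v=[-2.3135]
Step 27: x=[3.3668] v=[-2.3427]
Step 28: x=[3.2485] v=[-2.3660]
Step 29: x=[3.1293] v=[-2.3834]
Step 30: x=[3.0096] v=[-2.3949]
Step 31: x=[2.8896] v=[-2.4004]
Step 32: x=[2.7696] v=[-2.3999]
Step 33: x=[2.6499] v=[-2.3934]
Step 34: x=[2.5309] v=[-2.3809]
Step 35: x=[2.4128] v=[-2.3624]
Step 36: x=[2.2959] v=[-2.3380]
Step 37: x=[2.1805] v=[-2.3078]
Step 38: x=[2.0669] v=[-2.2718]
Step 39: x=[1.9554] v=[-2.2301]
Step 40: x=[1.8463] v=[-2.1829]
Step 41: x=[1.7398] v=[-2.1302]
Step 42: x=[1.6362] v=[-2.0722]
Step 43: x=[1.5358] v=[-2.0090]
Step 44: x=[1.4388] v=[-1.9408]
Step 45: x=[1.3454] v=[-1.8677]
Step 46: x=[1.2559] v=[-1.7900]
Step 47: x=[1.1705] v=[-1.7078]
Step 48: x=[1.0894] v=[-1.6213]
Step 49: x=[1.0129] v=[-1.5308]
Step 50: x=[0.9411] v=[-1.4364]
Step 51: x=[0.8742] v=[-1.3385]
Step 52: x=[0.8123] v=[-1.2372]
Step 53: x=[0.7557] v=[-1.1328]
Step 54: x=[0.7044] v=[-1.0256]
Step 55: x=[0.6586] v=[-0.9158]
Step 56: x=[0.6184] v=[-0.8037]
Step 57: x=[0.5839] v=[-0.6896]
Step 58: x=[0.5552] v=[-0.5738]
Step 59: x=[0.5324] v=[-0.4566]
Step 60: x=[0.5155] v=[-0.3382]
Step 61: x=[0.5046] v=[-0.2190]
v[0] did not become non-negative within 61 steps; using fallback time=3.0500

Answer: 3.0500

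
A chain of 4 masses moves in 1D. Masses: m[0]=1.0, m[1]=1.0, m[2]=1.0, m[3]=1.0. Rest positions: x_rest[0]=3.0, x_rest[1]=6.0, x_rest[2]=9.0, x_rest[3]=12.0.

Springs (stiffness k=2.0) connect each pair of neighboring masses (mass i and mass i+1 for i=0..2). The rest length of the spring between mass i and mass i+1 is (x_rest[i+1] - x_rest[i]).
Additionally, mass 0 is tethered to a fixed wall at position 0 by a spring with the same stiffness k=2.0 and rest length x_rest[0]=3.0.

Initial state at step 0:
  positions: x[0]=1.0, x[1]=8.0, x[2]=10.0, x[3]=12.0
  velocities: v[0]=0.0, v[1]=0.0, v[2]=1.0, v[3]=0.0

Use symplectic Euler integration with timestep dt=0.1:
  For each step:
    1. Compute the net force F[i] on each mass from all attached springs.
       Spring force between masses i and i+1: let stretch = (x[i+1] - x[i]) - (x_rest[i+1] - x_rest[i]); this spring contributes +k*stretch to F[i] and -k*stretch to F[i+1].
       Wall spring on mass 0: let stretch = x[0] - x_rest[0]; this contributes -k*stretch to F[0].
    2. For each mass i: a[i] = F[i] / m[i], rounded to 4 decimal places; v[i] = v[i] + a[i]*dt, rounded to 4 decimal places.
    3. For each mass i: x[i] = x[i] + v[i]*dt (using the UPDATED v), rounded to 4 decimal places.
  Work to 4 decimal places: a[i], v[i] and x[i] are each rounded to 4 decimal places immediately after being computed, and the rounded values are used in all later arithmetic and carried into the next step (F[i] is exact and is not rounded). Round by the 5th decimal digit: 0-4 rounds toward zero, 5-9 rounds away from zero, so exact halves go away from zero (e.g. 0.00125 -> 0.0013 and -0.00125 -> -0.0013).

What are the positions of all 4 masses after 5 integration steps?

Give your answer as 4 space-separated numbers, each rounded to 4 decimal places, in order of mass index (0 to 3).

Step 0: x=[1.0000 8.0000 10.0000 12.0000] v=[0.0000 0.0000 1.0000 0.0000]
Step 1: x=[1.1200 7.9000 10.1000 12.0200] v=[1.2000 -1.0000 1.0000 0.2000]
Step 2: x=[1.3532 7.7084 10.1944 12.0616] v=[2.3320 -1.9160 0.9440 0.4160]
Step 3: x=[1.6864 7.4394 10.2764 12.1259] v=[3.3324 -2.6898 0.8202 0.6426]
Step 4: x=[2.1010 7.1121 10.3387 12.2132] v=[4.1457 -3.2730 0.6227 0.8727]
Step 5: x=[2.5738 6.7491 10.3739 12.3230] v=[4.7277 -3.6299 0.3523 1.0978]

Answer: 2.5738 6.7491 10.3739 12.3230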